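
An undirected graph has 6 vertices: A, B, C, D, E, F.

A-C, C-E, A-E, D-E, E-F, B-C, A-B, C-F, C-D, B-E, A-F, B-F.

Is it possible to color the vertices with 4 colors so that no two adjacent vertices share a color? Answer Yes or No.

No

A, B, C, E, F are pairwise adjacent (a clique of size 5), so at least 5 colors are needed.
So 4 colors are not enough.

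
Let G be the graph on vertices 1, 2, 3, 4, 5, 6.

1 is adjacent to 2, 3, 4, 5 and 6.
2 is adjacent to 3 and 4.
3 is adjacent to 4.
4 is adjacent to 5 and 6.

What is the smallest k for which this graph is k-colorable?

4

1, 2, 3, 4 form a clique, so at least 4 colors are needed.
4 colors suffice: color red → {4}; color blue → {1}; color green → {2, 5, 6}; color yellow → {3}. Each edge has distinct colors on its endpoints.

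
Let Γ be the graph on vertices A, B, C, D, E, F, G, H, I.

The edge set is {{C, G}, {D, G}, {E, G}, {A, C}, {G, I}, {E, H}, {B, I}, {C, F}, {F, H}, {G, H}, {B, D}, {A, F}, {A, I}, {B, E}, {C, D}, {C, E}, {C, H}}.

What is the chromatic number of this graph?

4

C, E, G, H are pairwise adjacent (a clique of size 4), so at least 4 colors are needed.
A valid assignment using 4 colors: A=4, B=1, C=1, D=3, E=4, F=2, G=2, H=3, I=3. Each edge has distinct colors on its endpoints.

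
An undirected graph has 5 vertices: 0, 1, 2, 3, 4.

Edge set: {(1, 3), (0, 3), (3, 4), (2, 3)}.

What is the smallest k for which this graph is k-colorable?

3 and 4 are adjacent, so at least 2 colors are needed.
One proper 2-coloring: 0=blue, 1=blue, 2=blue, 3=red, 4=blue. Every edge joins two different colors.

2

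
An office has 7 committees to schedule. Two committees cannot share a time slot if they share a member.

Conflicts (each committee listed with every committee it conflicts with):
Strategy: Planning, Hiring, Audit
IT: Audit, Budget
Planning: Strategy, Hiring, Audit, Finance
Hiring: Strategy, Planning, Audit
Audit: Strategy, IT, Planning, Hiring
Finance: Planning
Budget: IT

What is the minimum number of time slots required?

4

Strategy, Planning, Hiring, Audit pairwise conflict, so at least 4 time slots are needed.
Using 4 time slots: Strategy=3, IT=1, Planning=1, Hiring=4, Audit=2, Finance=2, Budget=2. Every pair that conflicts lands in different time slots.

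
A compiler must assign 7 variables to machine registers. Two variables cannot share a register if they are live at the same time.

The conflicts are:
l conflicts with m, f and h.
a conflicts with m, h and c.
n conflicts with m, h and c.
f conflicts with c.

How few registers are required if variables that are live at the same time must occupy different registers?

3

The cycle n-m-l-f-c-n has odd length 5, so it cannot be 2-colored; at least 3 registers are needed.
3 registers suffice: register 1 → {l, a, n}; register 2 → {m, h, c}; register 3 → {f}. Every pair that conflicts lands in different registers.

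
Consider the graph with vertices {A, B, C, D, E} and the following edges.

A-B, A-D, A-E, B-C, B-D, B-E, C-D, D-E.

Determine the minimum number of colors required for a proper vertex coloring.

A, B, D, E form a clique, so at least 4 colors are needed.
4 colors suffice: color 1 → {B}; color 2 → {D}; color 3 → {C, E}; color 4 → {A}. Every edge joins two different colors.

4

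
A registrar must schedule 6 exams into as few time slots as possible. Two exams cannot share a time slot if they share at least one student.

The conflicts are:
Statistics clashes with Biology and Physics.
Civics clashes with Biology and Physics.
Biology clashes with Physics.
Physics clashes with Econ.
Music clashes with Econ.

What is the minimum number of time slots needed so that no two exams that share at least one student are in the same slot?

Statistics, Biology, Physics pairwise conflict, so at least 3 time slots are needed.
A valid assignment using 3 time slots: Statistics=3, Civics=3, Biology=2, Physics=1, Music=1, Econ=2. Each listed conflict is separated.

3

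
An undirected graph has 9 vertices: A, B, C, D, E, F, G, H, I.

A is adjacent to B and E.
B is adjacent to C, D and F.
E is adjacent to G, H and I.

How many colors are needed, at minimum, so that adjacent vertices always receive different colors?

E and H are adjacent, so at least 2 colors are needed.
2 colors suffice: color 1 → {B, E}; color 2 → {A, C, D, F, G, H, I}. Each edge has distinct colors on its endpoints.

2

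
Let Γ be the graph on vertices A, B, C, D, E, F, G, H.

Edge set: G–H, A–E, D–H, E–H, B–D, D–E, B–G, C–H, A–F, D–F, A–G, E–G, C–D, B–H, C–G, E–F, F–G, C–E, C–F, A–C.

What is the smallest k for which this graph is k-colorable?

A, C, E, F, G form a clique, so at least 5 colors are needed.
5 colors suffice: A=5, B=2, C=3, D=1, E=2, F=4, G=1, H=4. No two adjacent vertices share a color.

5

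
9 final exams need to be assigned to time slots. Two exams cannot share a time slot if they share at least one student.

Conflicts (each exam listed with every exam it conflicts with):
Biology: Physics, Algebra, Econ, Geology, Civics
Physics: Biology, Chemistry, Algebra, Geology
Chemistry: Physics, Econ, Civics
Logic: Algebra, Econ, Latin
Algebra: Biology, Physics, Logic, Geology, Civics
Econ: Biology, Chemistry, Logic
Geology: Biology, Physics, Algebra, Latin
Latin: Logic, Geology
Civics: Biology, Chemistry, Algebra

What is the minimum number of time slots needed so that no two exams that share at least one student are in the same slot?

Biology, Physics, Algebra, Geology are mutually in conflict, so at least 4 time slots are needed.
4 time slots suffice: Biology=2, Physics=3, Chemistry=2, Logic=2, Algebra=1, Econ=1, Geology=4, Latin=1, Civics=3. No two conflicting exams share a time slot.

4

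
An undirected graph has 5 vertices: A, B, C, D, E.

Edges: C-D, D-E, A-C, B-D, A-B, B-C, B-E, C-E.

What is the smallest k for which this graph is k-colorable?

4

B, C, D, E are mutually adjacent (a clique of size 4), so at least 4 colors are needed.
One proper 4-coloring: A=green, B=blue, C=red, D=green, E=yellow. Each edge has distinct colors on its endpoints.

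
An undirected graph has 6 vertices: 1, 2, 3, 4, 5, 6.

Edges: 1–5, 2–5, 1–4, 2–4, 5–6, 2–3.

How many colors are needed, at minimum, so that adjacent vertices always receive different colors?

2 and 5 are adjacent, so at least 2 colors are needed.
2 colors suffice: color a → {1, 2, 6}; color b → {3, 4, 5}. No two adjacent vertices share a color.

2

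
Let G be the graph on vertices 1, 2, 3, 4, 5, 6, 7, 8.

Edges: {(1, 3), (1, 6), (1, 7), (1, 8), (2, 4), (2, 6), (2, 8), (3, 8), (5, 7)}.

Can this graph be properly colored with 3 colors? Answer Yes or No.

Yes

The chromatic number is 3. 1, 3, 8 are pairwise adjacent, so at least 3 colors are needed.
A valid assignment using 3 colors: 1=red, 2=red, 3=green, 4=blue, 5=red, 6=blue, 7=blue, 8=blue.
That is already a proper 3-coloring.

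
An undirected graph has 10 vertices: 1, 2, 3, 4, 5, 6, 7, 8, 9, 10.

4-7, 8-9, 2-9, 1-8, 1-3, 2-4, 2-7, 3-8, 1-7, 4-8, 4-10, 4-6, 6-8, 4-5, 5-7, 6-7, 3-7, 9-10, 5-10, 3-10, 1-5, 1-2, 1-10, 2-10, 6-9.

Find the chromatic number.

3

4, 5, 7 are pairwise adjacent, so at least 3 colors are needed.
3 colors suffice: color red → {1, 4, 9}; color blue → {7, 8, 10}; color green → {2, 3, 5, 6}. Every edge joins two different colors.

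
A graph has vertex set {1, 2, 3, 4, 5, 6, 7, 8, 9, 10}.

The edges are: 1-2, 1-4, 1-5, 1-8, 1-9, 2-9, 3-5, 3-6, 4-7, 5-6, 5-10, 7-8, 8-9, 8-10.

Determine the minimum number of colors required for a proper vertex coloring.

1, 8, 9 form a triangle, so at least 3 colors are needed.
One proper 3-coloring: 1=a, 2=b, 3=c, 4=b, 5=b, 6=a, 7=a, 8=b, 9=c, 10=a. Every edge joins two different colors.

3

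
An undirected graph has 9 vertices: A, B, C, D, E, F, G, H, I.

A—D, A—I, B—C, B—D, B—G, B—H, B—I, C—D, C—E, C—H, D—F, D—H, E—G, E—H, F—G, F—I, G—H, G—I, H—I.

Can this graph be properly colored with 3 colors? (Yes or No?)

B, C, D, H form a clique, so at least 4 colors are needed.
So 3 colors are not enough.

No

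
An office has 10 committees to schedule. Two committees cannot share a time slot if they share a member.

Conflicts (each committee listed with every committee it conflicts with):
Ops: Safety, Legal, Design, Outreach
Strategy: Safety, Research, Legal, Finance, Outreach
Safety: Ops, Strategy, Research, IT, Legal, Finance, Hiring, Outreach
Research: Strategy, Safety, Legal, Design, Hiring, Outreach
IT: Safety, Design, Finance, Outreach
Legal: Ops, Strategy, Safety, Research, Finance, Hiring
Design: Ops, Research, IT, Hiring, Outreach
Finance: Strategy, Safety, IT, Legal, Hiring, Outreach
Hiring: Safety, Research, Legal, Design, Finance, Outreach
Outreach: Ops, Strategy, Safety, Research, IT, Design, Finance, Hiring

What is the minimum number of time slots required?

4

Safety, Finance, Hiring, Outreach are mutually in conflict, so at least 4 time slots are needed.
4 time slots suffice: time slot 1 → {Legal, Outreach}; time slot 2 → {Safety, Design}; time slot 3 → {Ops, Strategy, IT, Hiring}; time slot 4 → {Research, Finance}. Each listed conflict is separated.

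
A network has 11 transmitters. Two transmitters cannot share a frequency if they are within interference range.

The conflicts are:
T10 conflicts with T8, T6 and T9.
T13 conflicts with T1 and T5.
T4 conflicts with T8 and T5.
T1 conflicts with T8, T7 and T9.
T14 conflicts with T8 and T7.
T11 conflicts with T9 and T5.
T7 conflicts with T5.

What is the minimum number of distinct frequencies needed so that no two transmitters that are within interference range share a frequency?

3

The cycle T7-T1-T9-T11-T5-T7 has odd length 5, so it cannot be 2-colored; at least 3 frequencies are needed.
3 frequencies suffice: frequency 1 → {T10, T1, T14, T5}; frequency 2 → {T13, T8, T7, T6, T9}; frequency 3 → {T4, T11}. Each listed conflict is separated.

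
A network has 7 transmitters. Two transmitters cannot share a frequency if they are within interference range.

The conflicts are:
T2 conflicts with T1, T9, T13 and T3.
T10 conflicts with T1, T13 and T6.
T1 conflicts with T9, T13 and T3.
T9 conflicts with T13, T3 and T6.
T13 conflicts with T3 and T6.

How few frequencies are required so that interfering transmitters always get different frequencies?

T2, T1, T9, T13, T3 all conflict with each other, so at least 5 frequencies are needed.
5 frequencies suffice: T2=5, T10=2, T1=3, T9=2, T13=1, T3=4, T6=3. No two conflicting transmitters share a frequency.

5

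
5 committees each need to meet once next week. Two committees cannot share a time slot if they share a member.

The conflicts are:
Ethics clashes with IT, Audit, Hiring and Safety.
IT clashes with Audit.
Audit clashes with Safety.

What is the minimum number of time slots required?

Ethics, IT, Audit are mutually in conflict, so at least 3 time slots are needed.
3 time slots suffice: Ethics=1, IT=3, Audit=2, Hiring=2, Safety=3. Every pair that conflicts lands in different time slots.

3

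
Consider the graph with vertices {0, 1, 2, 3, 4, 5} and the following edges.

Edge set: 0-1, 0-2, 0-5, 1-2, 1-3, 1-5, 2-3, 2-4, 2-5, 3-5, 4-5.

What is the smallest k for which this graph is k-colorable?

4

1, 2, 3, 5 are mutually adjacent (a clique of size 4), so at least 4 colors are needed.
4 colors suffice: color red → {2}; color blue → {5}; color green → {1, 4}; color yellow → {0, 3}. Each edge has distinct colors on its endpoints.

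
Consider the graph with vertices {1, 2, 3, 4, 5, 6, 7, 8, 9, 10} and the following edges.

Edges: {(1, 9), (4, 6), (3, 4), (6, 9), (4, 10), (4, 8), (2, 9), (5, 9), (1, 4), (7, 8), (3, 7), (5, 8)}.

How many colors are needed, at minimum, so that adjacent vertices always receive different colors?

The cycle 4-8-5-9-1-4 has odd length 5, so it cannot be 2-colored; at least 3 colors are needed.
3 colors suffice: color red → {4, 7, 9}; color blue → {1, 2, 3, 6, 8, 10}; color green → {5}. Every edge joins two different colors.

3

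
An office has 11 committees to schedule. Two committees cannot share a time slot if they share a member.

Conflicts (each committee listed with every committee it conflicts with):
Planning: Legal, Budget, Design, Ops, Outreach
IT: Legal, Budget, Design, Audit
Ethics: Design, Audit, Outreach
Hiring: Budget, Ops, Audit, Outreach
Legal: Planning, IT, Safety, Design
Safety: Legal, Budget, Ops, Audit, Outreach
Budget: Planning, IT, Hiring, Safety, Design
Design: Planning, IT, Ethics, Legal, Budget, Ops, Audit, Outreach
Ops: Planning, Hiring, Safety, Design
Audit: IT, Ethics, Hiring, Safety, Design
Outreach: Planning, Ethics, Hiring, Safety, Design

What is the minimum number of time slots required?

3

Planning, Budget, Design all conflict with each other, so at least 3 time slots are needed.
Using 3 time slots: Planning=3, IT=3, Ethics=3, Hiring=1, Legal=2, Safety=1, Budget=2, Design=1, Ops=2, Audit=2, Outreach=2. Each listed conflict is separated.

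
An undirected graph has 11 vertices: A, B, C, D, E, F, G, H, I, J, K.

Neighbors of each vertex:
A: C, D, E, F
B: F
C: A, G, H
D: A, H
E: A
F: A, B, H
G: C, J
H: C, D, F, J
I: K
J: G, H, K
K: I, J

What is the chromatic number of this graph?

A and E are adjacent, so at least 2 colors are needed.
2 colors suffice: color 1 → {A, B, G, H, K}; color 2 → {C, D, E, F, I, J}. Each edge has distinct colors on its endpoints.

2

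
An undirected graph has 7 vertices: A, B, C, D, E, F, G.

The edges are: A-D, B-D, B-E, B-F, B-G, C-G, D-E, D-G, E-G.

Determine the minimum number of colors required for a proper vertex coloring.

4

B, D, E, G form a clique, so at least 4 colors are needed.
4 colors suffice: color 1 → {A, F, G}; color 2 → {B, C}; color 3 → {D}; color 4 → {E}. Every edge joins two different colors.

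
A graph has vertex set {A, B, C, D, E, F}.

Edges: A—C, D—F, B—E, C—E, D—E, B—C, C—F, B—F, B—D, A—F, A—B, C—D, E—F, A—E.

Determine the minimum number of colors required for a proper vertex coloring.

5

A, B, C, E, F form a clique, so at least 5 colors are needed.
5 colors suffice: A=5, B=4, C=3, D=5, E=2, F=1. No two adjacent vertices share a color.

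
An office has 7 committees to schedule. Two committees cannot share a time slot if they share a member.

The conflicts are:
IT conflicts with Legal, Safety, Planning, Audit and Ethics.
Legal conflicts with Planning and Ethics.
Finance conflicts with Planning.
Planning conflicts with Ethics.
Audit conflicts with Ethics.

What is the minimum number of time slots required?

IT, Legal, Planning, Ethics pairwise conflict, so at least 4 time slots are needed.
4 time slots suffice: time slot 1 → {IT, Finance}; time slot 2 → {Safety, Planning, Audit}; time slot 3 → {Ethics}; time slot 4 → {Legal}. Every pair that conflicts lands in different time slots.

4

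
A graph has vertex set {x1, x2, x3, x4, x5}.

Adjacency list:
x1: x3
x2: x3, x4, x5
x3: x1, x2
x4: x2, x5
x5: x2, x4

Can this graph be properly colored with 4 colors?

Yes

The chromatic number is 3. x2, x4, x5 are mutually adjacent, so at least 3 colors are needed.
3 colors suffice: color 1 → {x1, x2}; color 2 → {x3, x5}; color 3 → {x4}.
Since 4 ≥ 3, a proper 4-coloring certainly exists.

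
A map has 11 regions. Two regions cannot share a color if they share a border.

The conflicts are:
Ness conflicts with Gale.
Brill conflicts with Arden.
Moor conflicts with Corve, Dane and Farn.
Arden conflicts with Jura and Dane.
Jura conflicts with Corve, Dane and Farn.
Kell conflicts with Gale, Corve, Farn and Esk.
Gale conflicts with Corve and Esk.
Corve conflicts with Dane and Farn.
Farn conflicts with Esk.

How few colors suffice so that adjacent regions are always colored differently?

3

Kell, Gale, Corve pairwise conflict, so at least 3 colors are needed.
One proper 3-coloring: Ness=1, Brill=2, Moor=3, Arden=1, Jura=3, Kell=3, Gale=2, Corve=1, Dane=2, Farn=2, Esk=1. No two conflicting regions share a color.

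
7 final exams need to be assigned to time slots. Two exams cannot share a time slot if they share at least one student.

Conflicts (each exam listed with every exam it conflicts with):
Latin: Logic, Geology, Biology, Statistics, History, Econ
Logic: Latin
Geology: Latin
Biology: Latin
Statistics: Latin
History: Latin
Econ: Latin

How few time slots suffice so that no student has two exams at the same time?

Latin and History conflict, so at least 2 time slots are needed.
Using 2 time slots: Latin=1, Logic=2, Geology=2, Biology=2, Statistics=2, History=2, Econ=2. No two conflicting exams share a time slot.

2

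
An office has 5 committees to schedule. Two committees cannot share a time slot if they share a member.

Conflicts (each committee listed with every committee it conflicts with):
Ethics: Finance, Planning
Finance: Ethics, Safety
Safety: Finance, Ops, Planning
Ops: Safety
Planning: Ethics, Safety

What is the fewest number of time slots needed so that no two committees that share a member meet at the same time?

2

Safety and Planning conflict, so at least 2 time slots are needed.
Using 2 time slots: Ethics=1, Finance=2, Safety=1, Ops=2, Planning=2. Each listed conflict is separated.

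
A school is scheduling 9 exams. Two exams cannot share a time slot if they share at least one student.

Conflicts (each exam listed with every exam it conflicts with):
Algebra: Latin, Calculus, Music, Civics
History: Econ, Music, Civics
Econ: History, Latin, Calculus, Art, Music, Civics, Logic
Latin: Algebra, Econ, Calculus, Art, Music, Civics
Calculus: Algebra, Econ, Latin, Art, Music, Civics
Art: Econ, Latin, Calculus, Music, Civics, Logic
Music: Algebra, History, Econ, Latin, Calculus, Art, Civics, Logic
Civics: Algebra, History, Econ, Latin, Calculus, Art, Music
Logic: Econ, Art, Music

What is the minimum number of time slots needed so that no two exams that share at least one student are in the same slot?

6

Econ, Latin, Calculus, Art, Music, Civics pairwise conflict, so at least 6 time slots are needed.
6 time slots suffice: time slot 1 → {Music}; time slot 2 → {Civics, Logic}; time slot 3 → {Algebra, Econ}; time slot 4 → {History, Art}; time slot 5 → {Calculus}; time slot 6 → {Latin}. Every pair that conflicts lands in different time slots.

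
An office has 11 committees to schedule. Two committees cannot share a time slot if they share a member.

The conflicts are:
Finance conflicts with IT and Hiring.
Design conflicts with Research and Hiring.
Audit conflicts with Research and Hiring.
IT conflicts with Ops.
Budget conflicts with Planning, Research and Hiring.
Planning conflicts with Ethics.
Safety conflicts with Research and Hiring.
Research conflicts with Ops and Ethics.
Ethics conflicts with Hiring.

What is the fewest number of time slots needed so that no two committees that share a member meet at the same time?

2

Audit and Hiring conflict, so at least 2 time slots are needed.
2 time slots suffice: time slot 1 → {IT, Planning, Research, Hiring}; time slot 2 → {Finance, Design, Audit, Budget, Safety, Ops, Ethics}. Every pair that conflicts lands in different time slots.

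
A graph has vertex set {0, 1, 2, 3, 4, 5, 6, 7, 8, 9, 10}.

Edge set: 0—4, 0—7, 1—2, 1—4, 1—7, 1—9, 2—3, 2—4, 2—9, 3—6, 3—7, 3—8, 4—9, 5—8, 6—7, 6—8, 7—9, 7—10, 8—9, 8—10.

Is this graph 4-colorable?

Yes

The chromatic number is 4. 1, 2, 4, 9 are mutually adjacent (a clique of size 4), so at least 4 colors are needed.
A valid assignment using 4 colors: 0=b, 1=d, 2=c, 3=b, 4=a, 5=b, 6=c, 7=a, 8=a, 9=b, 10=b.
That is already a proper 4-coloring.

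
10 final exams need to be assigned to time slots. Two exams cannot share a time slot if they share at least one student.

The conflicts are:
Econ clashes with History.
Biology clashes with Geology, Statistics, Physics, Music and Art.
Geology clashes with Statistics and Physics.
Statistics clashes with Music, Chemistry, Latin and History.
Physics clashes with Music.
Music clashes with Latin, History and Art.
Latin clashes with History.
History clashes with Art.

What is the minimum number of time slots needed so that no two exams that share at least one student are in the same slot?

Statistics, Music, Latin, History pairwise conflict, so at least 4 time slots are needed.
4 time slots suffice: Econ=1, Biology=3, Geology=1, Statistics=2, Physics=2, Music=1, Chemistry=1, Latin=4, History=3, Art=2. Every pair that conflicts lands in different time slots.

4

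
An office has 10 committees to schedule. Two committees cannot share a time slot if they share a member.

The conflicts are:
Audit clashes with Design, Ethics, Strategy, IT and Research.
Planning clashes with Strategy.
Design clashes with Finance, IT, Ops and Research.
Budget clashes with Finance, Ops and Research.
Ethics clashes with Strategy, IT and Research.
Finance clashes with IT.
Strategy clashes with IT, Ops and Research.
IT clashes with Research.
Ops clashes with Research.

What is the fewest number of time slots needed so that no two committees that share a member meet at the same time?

5

Audit, Ethics, Strategy, IT, Research all conflict with each other, so at least 5 time slots are needed.
5 time slots suffice: Audit=4, Planning=1, Design=3, Budget=3, Ethics=5, Finance=1, Strategy=3, IT=2, Ops=2, Research=1. No two conflicting committees share a time slot.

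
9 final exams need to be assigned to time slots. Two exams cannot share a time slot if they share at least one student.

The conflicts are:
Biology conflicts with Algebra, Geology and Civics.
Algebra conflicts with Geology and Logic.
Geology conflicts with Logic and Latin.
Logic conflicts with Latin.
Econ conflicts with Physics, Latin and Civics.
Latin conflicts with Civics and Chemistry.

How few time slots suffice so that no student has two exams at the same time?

3

Geology, Logic, Latin pairwise conflict, so at least 3 time slots are needed.
3 time slots suffice: time slot 1 → {Algebra, Physics, Latin}; time slot 2 → {Geology, Civics, Chemistry}; time slot 3 → {Biology, Logic, Econ}. Each listed conflict is separated.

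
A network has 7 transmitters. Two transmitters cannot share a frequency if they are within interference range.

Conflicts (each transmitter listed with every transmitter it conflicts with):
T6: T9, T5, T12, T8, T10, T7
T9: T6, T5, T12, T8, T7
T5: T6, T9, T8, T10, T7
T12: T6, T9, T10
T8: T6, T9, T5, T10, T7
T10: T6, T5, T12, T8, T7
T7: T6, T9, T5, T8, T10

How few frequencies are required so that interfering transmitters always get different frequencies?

T6, T9, T5, T8, T7 all conflict with each other, so at least 5 frequencies are needed.
A valid assignment using 5 frequencies: T6=1, T9=4, T5=5, T12=2, T8=3, T10=4, T7=2. Every pair that conflicts lands in different frequencies.

5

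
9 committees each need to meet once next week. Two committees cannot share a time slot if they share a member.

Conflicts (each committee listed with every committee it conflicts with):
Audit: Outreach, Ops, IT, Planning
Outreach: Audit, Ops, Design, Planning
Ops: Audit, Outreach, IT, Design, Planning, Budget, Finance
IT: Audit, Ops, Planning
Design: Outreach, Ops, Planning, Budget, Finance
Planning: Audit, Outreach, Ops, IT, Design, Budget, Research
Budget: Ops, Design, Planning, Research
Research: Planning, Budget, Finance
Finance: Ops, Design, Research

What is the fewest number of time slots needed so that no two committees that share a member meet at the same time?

4

Ops, Design, Planning, Budget are mutually in conflict, so at least 4 time slots are needed.
4 time slots suffice: time slot 1 → {Ops, Research}; time slot 2 → {Planning, Finance}; time slot 3 → {Audit, Design}; time slot 4 → {Outreach, IT, Budget}. Every pair that conflicts lands in different time slots.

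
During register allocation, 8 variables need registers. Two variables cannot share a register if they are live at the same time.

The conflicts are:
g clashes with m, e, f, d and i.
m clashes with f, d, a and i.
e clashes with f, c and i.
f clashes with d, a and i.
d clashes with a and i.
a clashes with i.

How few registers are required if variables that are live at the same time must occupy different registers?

5

g, m, f, d, i are mutually in conflict, so at least 5 registers are needed.
5 registers suffice: register 1 → {f, c}; register 2 → {i}; register 3 → {e, d}; register 4 → {g, a}; register 5 → {m}. Every pair that conflicts lands in different registers.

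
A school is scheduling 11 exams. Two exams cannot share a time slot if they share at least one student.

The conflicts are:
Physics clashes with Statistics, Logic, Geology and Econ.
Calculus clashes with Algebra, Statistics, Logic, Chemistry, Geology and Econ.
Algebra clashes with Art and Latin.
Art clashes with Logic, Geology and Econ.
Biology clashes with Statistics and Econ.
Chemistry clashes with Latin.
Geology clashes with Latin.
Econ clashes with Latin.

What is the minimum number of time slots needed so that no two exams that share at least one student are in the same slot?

Calculus and Geology conflict, so at least 2 time slots are needed.
2 time slots suffice: time slot 1 → {Physics, Calculus, Art, Biology, Latin}; time slot 2 → {Algebra, Statistics, Logic, Chemistry, Geology, Econ}. Each listed conflict is separated.

2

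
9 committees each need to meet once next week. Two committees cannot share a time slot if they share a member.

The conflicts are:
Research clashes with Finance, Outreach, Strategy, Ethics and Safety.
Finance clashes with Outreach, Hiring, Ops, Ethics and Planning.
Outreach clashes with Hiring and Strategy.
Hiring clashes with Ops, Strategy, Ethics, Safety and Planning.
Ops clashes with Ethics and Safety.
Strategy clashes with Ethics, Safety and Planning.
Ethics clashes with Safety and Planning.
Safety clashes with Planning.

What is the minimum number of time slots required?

Hiring, Strategy, Ethics, Safety, Planning pairwise conflict, so at least 5 time slots are needed.
Using 5 time slots: Research=1, Finance=3, Outreach=2, Hiring=1, Ops=5, Strategy=3, Ethics=2, Safety=4, Planning=5. Each listed conflict is separated.

5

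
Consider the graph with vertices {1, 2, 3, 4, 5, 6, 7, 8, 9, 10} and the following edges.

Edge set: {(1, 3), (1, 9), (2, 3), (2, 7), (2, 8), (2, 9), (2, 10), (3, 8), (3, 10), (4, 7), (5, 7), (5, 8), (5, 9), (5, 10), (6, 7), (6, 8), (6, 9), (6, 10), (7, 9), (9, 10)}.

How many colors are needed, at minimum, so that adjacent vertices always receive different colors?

5, 7, 9 are pairwise adjacent, so at least 3 colors are needed.
3 colors suffice: color a → {3, 4, 9}; color b → {1, 7, 8, 10}; color c → {2, 5, 6}. Every edge joins two different colors.

3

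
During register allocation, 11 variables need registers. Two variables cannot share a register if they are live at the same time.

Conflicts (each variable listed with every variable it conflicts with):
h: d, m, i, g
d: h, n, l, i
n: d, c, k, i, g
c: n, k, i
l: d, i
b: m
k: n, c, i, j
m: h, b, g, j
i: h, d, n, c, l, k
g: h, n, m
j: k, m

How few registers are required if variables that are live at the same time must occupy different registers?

n, c, k, i are mutually in conflict, so at least 4 registers are needed.
A valid assignment using 4 registers: h=2, d=3, n=2, c=4, l=2, b=2, k=3, m=1, i=1, g=3, j=2. Every pair that conflicts lands in different registers.

4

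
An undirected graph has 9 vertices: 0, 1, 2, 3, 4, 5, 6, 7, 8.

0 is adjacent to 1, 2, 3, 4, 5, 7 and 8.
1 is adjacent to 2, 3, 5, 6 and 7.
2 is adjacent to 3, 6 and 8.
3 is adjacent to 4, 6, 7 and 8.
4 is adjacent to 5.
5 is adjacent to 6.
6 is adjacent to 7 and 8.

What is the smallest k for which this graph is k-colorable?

1, 2, 3, 6 are pairwise adjacent (a clique of size 4), so at least 4 colors are needed.
4 colors suffice: color a → {3, 5}; color b → {0, 6}; color c → {1, 4, 8}; color d → {2, 7}. No two adjacent vertices share a color.

4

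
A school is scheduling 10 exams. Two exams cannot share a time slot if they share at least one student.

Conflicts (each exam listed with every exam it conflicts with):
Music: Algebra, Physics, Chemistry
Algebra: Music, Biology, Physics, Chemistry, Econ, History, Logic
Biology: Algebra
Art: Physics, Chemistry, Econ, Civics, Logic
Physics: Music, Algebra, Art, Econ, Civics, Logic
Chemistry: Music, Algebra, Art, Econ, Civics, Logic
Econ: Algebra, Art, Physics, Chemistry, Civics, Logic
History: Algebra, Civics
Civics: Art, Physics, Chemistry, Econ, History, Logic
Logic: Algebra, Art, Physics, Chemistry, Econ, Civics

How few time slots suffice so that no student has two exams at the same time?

5

Art, Chemistry, Econ, Civics, Logic are mutually in conflict, so at least 5 time slots are needed.
5 time slots suffice: time slot 1 → {Algebra, Civics}; time slot 2 → {Music, Biology, Econ, History}; time slot 3 → {Physics, Chemistry}; time slot 4 → {Logic}; time slot 5 → {Art}. Every pair that conflicts lands in different time slots.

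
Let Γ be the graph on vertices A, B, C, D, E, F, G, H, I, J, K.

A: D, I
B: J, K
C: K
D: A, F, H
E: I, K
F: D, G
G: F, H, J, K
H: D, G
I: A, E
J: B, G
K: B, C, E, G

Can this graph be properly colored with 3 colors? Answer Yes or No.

The chromatic number is 3. The cycle E-K-G-F-D-A-I-E has odd length 7, so it cannot be 2-colored; at least 3 colors are needed.
3 colors suffice: A=2, B=2, C=2, D=1, E=2, F=3, G=2, H=3, I=1, J=1, K=1.
That is already a proper 3-coloring.

Yes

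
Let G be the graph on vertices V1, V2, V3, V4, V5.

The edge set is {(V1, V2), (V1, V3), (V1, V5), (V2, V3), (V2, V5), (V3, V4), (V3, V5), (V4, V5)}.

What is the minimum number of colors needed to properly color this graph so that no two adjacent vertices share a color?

4

V1, V2, V3, V5 are pairwise adjacent (a clique of size 4), so at least 4 colors are needed.
One proper 4-coloring: V1=Y, V2=G, V3=B, V4=G, V5=R. Each edge has distinct colors on its endpoints.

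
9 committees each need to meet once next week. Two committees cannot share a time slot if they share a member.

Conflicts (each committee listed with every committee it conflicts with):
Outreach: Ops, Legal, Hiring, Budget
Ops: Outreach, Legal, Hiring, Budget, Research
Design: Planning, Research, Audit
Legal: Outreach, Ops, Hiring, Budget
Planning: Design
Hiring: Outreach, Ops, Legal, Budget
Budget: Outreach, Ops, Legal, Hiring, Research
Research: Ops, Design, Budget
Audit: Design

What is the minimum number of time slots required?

Outreach, Ops, Legal, Hiring, Budget all conflict with each other, so at least 5 time slots are needed.
5 time slots suffice: time slot 1 → {Ops, Design}; time slot 2 → {Planning, Budget, Audit}; time slot 3 → {Hiring, Research}; time slot 4 → {Outreach}; time slot 5 → {Legal}. Every pair that conflicts lands in different time slots.

5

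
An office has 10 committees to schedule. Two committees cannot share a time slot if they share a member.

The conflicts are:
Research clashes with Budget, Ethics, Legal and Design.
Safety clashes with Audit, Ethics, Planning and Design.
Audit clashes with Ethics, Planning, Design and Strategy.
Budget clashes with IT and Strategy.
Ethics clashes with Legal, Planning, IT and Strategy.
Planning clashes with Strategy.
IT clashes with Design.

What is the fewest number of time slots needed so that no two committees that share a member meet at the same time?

Audit, Ethics, Planning, Strategy pairwise conflict, so at least 4 time slots are needed.
4 time slots suffice: time slot 1 → {Budget, Ethics, Design}; time slot 2 → {Research, Audit, IT}; time slot 3 → {Safety, Legal, Strategy}; time slot 4 → {Planning}. Every pair that conflicts lands in different time slots.

4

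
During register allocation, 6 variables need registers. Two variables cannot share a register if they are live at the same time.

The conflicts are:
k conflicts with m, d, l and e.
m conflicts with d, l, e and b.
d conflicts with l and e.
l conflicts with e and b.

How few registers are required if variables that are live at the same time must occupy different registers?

5

k, m, d, l, e all conflict with each other, so at least 5 registers are needed.
5 registers suffice: register 1 → {l}; register 2 → {m}; register 3 → {k, b}; register 4 → {e}; register 5 → {d}. Each listed conflict is separated.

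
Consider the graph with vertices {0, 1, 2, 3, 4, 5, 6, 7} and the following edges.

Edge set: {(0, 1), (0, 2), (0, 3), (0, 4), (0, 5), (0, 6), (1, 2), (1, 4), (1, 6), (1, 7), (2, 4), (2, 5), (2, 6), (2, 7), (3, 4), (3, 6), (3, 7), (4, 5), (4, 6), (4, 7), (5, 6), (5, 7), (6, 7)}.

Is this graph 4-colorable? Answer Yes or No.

No

2, 4, 5, 6, 7 are mutually adjacent (a clique of size 5), so at least 5 colors are needed.
So 4 colors are not enough.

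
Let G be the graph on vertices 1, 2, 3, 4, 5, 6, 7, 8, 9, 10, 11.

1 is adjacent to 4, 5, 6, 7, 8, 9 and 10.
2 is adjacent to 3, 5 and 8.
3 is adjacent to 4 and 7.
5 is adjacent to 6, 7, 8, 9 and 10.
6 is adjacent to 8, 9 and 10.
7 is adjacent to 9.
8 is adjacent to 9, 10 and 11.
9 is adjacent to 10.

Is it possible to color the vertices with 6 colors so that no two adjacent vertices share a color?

Yes

The chromatic number is 6. 1, 5, 6, 8, 9, 10 are pairwise adjacent (a clique of size 6), so at least 6 colors are needed.
A valid assignment using 6 colors: 1=c, 2=c, 3=b, 4=a, 5=b, 6=f, 7=a, 8=a, 9=d, 10=e, 11=b.
That is already a proper 6-coloring.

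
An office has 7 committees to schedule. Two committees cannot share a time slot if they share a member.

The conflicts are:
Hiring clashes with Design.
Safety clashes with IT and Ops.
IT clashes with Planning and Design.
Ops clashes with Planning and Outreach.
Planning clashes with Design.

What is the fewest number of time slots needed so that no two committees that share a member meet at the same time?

3

IT, Planning, Design are mutually in conflict, so at least 3 time slots are needed.
3 time slots suffice: Hiring=1, Safety=1, IT=2, Ops=2, Planning=1, Outreach=1, Design=3. Every pair that conflicts lands in different time slots.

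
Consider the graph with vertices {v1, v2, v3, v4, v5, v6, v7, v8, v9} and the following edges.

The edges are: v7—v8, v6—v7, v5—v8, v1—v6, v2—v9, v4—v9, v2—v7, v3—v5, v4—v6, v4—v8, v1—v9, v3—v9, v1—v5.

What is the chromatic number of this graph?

The cycle v4-v8-v5-v1-v6-v4 has odd length 5, so it cannot be 2-colored; at least 3 colors are needed.
3 colors suffice: color 1 → {v5, v7, v9}; color 2 → {v1, v2, v3, v4}; color 3 → {v6, v8}. Every edge joins two different colors.

3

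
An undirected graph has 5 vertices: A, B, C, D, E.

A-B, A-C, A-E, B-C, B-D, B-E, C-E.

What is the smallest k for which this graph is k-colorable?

A, B, C, E form a clique, so at least 4 colors are needed.
A valid assignment using 4 colors: A=blue, B=red, C=yellow, D=blue, E=green. Each edge has distinct colors on its endpoints.

4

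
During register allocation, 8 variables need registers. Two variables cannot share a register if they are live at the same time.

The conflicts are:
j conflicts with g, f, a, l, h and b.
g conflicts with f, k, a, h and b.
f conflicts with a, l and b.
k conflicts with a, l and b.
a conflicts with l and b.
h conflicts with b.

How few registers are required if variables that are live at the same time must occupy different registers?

5

j, g, f, a, b all conflict with each other, so at least 5 registers are needed.
5 registers suffice: register 1 → {l, b}; register 2 → {j, k}; register 3 → {a, h}; register 4 → {g}; register 5 → {f}. No two conflicting variables share a register.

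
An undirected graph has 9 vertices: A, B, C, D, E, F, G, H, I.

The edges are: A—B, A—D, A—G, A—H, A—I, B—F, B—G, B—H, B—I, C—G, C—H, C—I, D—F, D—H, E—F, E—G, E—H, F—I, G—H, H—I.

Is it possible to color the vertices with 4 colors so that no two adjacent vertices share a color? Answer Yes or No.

Yes

The chromatic number is 4. A, B, G, H are mutually adjacent (a clique of size 4), so at least 4 colors are needed.
4 colors suffice: color 1 → {F, H}; color 2 → {D, G, I}; color 3 → {B, C, E}; color 4 → {A}.
That is already a proper 4-coloring.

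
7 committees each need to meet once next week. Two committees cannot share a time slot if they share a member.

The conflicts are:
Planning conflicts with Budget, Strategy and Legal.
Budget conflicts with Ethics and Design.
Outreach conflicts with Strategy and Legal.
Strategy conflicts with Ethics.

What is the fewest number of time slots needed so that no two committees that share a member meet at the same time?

2

Planning and Strategy conflict, so at least 2 time slots are needed.
Using 2 time slots: Planning=1, Budget=2, Outreach=1, Strategy=2, Ethics=1, Design=1, Legal=2. No two conflicting committees share a time slot.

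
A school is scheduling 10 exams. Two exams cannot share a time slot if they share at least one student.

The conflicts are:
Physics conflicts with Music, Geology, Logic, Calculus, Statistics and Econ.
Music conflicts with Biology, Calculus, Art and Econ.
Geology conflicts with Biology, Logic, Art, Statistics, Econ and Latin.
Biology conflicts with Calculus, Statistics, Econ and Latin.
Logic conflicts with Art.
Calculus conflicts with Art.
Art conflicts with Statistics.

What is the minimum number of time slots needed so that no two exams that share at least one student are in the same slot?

Geology, Logic, Art all conflict with each other, so at least 3 time slots are needed.
3 time slots suffice: Physics=2, Music=1, Geology=1, Biology=2, Logic=3, Calculus=3, Art=2, Statistics=3, Econ=3, Latin=3. Every pair that conflicts lands in different time slots.

3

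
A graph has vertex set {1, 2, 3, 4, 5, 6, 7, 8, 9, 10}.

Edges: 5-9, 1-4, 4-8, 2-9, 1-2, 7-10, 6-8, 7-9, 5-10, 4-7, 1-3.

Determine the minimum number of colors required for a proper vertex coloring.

3

The cycle 4-7-9-2-1-4 has odd length 5, so it cannot be 2-colored; at least 3 colors are needed.
3 colors suffice: 1=blue, 2=green, 3=red, 4=red, 5=blue, 6=red, 7=blue, 8=blue, 9=red, 10=red. Every edge joins two different colors.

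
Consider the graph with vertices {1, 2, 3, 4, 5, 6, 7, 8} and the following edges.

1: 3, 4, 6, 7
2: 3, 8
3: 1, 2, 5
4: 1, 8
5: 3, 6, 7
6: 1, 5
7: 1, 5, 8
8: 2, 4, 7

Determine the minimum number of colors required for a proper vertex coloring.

The cycle 1-3-2-8-4-1 has odd length 5, so it cannot be 2-colored; at least 3 colors are needed.
3 colors suffice: color red → {1, 5, 8}; color blue → {3, 4, 6, 7}; color green → {2}. Every edge joins two different colors.

3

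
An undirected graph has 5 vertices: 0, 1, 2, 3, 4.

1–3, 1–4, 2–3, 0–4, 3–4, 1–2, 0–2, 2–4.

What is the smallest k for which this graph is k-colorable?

4

1, 2, 3, 4 are mutually adjacent (a clique of size 4), so at least 4 colors are needed.
4 colors suffice: color a → {2}; color b → {4}; color c → {0, 1}; color d → {3}. Each edge has distinct colors on its endpoints.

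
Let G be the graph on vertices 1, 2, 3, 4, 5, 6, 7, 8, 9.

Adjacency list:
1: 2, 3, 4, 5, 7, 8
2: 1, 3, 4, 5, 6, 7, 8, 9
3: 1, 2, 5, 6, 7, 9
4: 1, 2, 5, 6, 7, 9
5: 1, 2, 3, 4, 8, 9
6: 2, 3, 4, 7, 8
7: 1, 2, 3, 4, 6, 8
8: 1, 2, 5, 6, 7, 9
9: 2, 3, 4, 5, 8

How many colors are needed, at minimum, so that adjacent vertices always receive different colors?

2, 5, 8, 9 are pairwise adjacent (a clique of size 4), so at least 4 colors are needed.
4 colors suffice: color a → {2}; color b → {3, 4, 8}; color c → {5, 7}; color d → {1, 6, 9}. Each edge has distinct colors on its endpoints.

4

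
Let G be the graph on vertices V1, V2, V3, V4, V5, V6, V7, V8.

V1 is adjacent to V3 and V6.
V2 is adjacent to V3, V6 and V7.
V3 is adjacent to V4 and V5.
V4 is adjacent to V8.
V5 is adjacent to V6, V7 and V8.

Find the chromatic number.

V2 and V6 are adjacent, so at least 2 colors are needed.
2 colors suffice: V1=red, V2=red, V3=blue, V4=red, V5=red, V6=blue, V7=blue, V8=blue. Each edge has distinct colors on its endpoints.

2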